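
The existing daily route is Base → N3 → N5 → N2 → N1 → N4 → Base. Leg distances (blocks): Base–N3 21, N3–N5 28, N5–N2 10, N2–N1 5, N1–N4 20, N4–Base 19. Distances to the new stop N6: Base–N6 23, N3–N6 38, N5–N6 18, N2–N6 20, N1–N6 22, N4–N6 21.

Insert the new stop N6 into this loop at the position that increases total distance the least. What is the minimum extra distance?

Insertion cost between consecutive stops i–j is d(i,N6) + d(N6,j) − d(i,j):
  between Base and N3: 23 + 38 − 21 = 40
  between N3 and N5: 38 + 18 − 28 = 28
  between N5 and N2: 18 + 20 − 10 = 28
  between N2 and N1: 20 + 22 − 5 = 37
  between N1 and N4: 22 + 21 − 20 = 23
  between N4 and Base: 21 + 23 − 19 = 25
Cheapest insertion is between N1 and N4, adding 23.
New total = 103 + 23 = 126.

Minimum extra distance: 23 blocks, inserting N6 between N1 and N4.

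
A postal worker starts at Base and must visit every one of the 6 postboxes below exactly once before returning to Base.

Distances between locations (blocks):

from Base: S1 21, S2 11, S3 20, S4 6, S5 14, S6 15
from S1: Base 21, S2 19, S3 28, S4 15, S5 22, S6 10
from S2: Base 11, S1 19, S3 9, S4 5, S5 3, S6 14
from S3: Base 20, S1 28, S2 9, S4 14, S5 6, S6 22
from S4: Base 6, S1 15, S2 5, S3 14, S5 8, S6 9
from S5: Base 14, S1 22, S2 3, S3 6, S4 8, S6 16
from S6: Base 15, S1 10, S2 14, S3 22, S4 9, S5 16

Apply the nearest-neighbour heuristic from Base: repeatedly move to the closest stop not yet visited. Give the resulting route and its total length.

Nearest-neighbour total = 73 blocks; route Base → S4 → S2 → S5 → S3 → S6 → S1 → Base.

From Base: distances to unvisited — S4=6, S2=11, S5=14, S6=15, S3=20, S1=21. Nearest is S4 (6).
From S4: distances to unvisited — S2=5, S5=8, S6=9, S3=14, S1=15. Nearest is S2 (5).
From S2: distances to unvisited — S5=3, S3=9, S6=14, S1=19. Nearest is S5 (3).
From S5: distances to unvisited — S3=6, S6=16, S1=22. Nearest is S3 (6).
From S3: distances to unvisited — S6=22, S1=28. Nearest is S6 (22).
From S6: distances to unvisited — S1=10. Nearest is S1 (10).
Return S1→Base: 21.
Total = 6 + 5 + 3 + 6 + 22 + 10 + 21 = 73.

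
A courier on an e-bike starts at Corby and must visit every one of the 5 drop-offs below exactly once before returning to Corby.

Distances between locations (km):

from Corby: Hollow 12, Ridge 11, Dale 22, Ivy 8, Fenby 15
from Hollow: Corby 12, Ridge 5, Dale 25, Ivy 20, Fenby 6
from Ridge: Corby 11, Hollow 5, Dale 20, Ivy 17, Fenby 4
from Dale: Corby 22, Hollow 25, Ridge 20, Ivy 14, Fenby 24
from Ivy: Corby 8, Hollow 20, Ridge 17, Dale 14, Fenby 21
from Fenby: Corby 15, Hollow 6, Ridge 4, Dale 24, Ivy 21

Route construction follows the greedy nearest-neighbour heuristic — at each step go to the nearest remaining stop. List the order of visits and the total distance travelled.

From Corby: distances to unvisited — Ivy=8, Ridge=11, Hollow=12, Fenby=15, Dale=22. Nearest is Ivy (8).
From Ivy: distances to unvisited — Dale=14, Ridge=17, Hollow=20, Fenby=21. Nearest is Dale (14).
From Dale: distances to unvisited — Ridge=20, Fenby=24, Hollow=25. Nearest is Ridge (20).
From Ridge: distances to unvisited — Fenby=4, Hollow=5. Nearest is Fenby (4).
From Fenby: distances to unvisited — Hollow=6. Nearest is Hollow (6).
Return Hollow→Corby: 12.
Total = 8 + 14 + 20 + 4 + 6 + 12 = 64.

Total distance 64 km via the nearest-neighbour route Corby → Ivy → Dale → Ridge → Fenby → Hollow → Corby.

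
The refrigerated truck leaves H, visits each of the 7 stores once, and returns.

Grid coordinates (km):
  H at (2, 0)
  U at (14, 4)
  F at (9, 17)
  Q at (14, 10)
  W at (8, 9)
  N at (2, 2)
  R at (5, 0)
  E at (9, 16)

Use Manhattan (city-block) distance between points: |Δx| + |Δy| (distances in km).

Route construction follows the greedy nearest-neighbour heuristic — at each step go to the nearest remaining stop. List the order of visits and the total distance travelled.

Nearest-neighbour total = 74 km; route H → N → R → W → Q → U → E → F → H.

At H the remaining stops are N 2, R 3, W 15, U 16, Q 22, E 23, F 24; go to N.
At N the remaining stops are R 5, W 13, U 14, Q 20, E 21, F 22; go to R.
At R the remaining stops are W 12, U 13, Q 19, E 20, F 21; go to W.
At W the remaining stops are Q 7, E 8, F 9, U 11; go to Q.
At Q the remaining stops are U 6, E 11, F 12; go to U.
At U the remaining stops are E 17, F 18; go to E.
At E the remaining stops are F 1; go to F.
Return F→H: 24.
Total = 2 + 5 + 12 + 7 + 6 + 17 + 1 + 24 = 74.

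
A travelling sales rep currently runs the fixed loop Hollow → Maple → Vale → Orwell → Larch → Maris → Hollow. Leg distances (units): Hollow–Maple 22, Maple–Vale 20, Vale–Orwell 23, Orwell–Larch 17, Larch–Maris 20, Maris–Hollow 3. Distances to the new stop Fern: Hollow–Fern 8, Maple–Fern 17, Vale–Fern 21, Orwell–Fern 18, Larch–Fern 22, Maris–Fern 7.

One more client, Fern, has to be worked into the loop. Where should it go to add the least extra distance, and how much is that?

+3 — insert Fern between Hollow and Maple.

Insertion cost between consecutive stops i–j is d(i,Fern) + d(Fern,j) − d(i,j):
  between Hollow and Maple: 8 + 17 − 22 = 3
  between Maple and Vale: 17 + 21 − 20 = 18
  between Vale and Orwell: 21 + 18 − 23 = 16
  between Orwell and Larch: 18 + 22 − 17 = 23
  between Larch and Maris: 22 + 7 − 20 = 9
  between Maris and Hollow: 7 + 8 − 3 = 12
Cheapest insertion is between Hollow and Maple, adding 3.
New total = 105 + 3 = 108.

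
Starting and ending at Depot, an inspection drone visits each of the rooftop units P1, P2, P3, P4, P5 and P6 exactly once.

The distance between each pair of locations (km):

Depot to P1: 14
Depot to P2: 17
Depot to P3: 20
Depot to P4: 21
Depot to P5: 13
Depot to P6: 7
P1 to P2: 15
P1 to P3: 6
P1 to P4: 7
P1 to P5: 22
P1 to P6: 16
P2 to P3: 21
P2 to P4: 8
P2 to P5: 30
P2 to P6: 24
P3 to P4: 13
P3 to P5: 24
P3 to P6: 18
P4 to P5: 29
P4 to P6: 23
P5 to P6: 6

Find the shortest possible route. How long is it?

With 6 stops there are 6!/2 = 360 distinct round trips (a route and its reverse cost the same).
Depot - P1 - P2 - P3 - P4 - P5 - P6 - Depot: 14+15+21+13+29+6+7 = 105
Depot - P1 - P2 - P3 - P4 - P6 - P5 - Depot: 14+15+21+13+23+6+13 = 105
Depot - P1 - P2 - P3 - P5 - P4 - P6 - Depot: 14+15+21+24+29+23+7 = 133
Depot - P1 - P2 - P3 - P5 - P6 - P4 - Depot: 14+15+21+24+6+23+21 = 124
Depot - P1 - P2 - P3 - P6 - P4 - P5 - Depot: 14+15+21+18+23+29+13 = 133
Depot - P1 - P2 - P3 - P6 - P5 - P4 - Depot: 14+15+21+18+6+29+21 = 124
Depot - P1 - P2 - P4 - P3 - P5 - P6 - Depot: 14+15+8+13+24+6+7 = 87
Depot - P1 - P2 - P4 - P3 - P6 - P5 - Depot: 14+15+8+13+18+6+13 = 87
… (352 more)
Depot - P2 - P4 - P1 - P3 - P5 - P6 - Depot: 17+8+7+6+24+6+7 = 75  ← best
The minimum is 75.
One optimal route: Depot → P2 → P4 → P1 → P3 → P5 → P6 → Depot (or its reverse).

Minimum total distance: 75 km.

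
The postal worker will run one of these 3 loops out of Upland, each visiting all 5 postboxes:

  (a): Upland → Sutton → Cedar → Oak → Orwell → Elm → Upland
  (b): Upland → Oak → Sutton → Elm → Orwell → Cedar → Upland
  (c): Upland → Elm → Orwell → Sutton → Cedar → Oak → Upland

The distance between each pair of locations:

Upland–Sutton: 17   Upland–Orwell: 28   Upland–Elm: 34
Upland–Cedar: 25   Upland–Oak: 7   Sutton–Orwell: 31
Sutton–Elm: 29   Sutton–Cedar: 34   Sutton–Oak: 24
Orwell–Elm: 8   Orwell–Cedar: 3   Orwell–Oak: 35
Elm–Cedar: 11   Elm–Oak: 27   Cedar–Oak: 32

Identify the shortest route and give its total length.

(a): 17 + 34 + 32 + 35 + 8 + 34 = 160
(b): 7 + 24 + 29 + 8 + 3 + 25 = 96
(c): 34 + 8 + 31 + 34 + 32 + 7 = 146

Shortest is (b), total 96.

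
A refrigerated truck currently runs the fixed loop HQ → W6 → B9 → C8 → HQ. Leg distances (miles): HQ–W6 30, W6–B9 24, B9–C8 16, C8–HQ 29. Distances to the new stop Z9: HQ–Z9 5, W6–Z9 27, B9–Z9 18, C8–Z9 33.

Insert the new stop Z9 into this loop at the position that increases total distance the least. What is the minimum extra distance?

Insertion cost between consecutive stops i–j is d(i,Z9) + d(Z9,j) − d(i,j):
  between HQ and W6: 5 + 27 − 30 = 2
  between W6 and B9: 27 + 18 − 24 = 21
  between B9 and C8: 18 + 33 − 16 = 35
  between C8 and HQ: 33 + 5 − 29 = 9
Cheapest insertion is between HQ and W6, adding 2.
New total = 99 + 2 = 101.

+2 miles — insert Z9 between HQ and W6.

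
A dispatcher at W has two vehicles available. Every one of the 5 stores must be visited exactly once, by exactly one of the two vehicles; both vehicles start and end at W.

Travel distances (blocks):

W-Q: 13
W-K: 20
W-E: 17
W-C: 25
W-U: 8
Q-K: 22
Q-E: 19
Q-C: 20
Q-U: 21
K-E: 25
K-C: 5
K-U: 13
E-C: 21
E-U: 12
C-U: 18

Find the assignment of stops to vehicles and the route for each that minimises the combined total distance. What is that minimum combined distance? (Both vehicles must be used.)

Minimum combined distance: 90 blocks.

Check every non-empty split of the stops between the two vehicles; for each half take its own optimal tour:
  {Q} + {K, E, C, U}: 26 + 64 = 90
  {K} + {Q, E, C, U}: 40 + 74 = 114
  {Q, K} + {E, C, U}: 55 + 64 = 119
  {E} + {Q, K, C, U}: 34 + 59 = 93
  {Q, E} + {K, C, U}: 49 + 51 = 100
  {K, E} + {Q, C, U}: 62 + 59 = 121
  … (15 splits in total)
Best: vehicle 1 W → Q → W = 26; vehicle 2 W → E → C → K → U → W = 64; combined 90.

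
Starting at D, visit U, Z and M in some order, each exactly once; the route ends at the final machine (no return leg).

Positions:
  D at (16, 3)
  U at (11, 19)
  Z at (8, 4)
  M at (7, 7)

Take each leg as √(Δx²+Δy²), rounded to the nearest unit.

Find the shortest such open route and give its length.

Shortest open route: 24.

There are 3! = 6 possible orderings.
D → U → Z → M: 17+15+3 = 35
D → U → M → Z: 17+13+3 = 33
D → Z → U → M: 8+15+13 = 36
D → Z → M → U: 8+3+13 = 24
D → M → U → Z: 10+13+15 = 38
D → M → Z → U: 10+3+15 = 28
The minimum is 24.
One shortest path: D → Z → M → U.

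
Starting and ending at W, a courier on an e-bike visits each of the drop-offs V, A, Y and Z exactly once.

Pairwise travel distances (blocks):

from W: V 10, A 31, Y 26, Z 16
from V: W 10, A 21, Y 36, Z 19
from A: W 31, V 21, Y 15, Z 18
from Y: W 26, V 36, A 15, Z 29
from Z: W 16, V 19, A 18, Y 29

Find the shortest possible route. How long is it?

Shortest round trip = 88 blocks.

There are 12 distinct closed tours to check (reversals are equivalent).
W - V - A - Y - Z - W: 10+21+15+29+16 = 91
W - V - A - Z - Y - W: 10+21+18+29+26 = 104
W - V - Y - A - Z - W: 10+36+15+18+16 = 95
W - V - Y - Z - A - W: 10+36+29+18+31 = 124
W - V - Z - A - Y - W: 10+19+18+15+26 = 88
W - V - Z - Y - A - W: 10+19+29+15+31 = 104
W - A - V - Y - Z - W: 31+21+36+29+16 = 133
W - A - V - Z - Y - W: 31+21+19+29+26 = 126
W - A - Y - V - Z - W: 31+15+36+19+16 = 117
W - A - Z - V - Y - W: 31+18+19+36+26 = 130
W - Y - V - A - Z - W: 26+36+21+18+16 = 117
W - Y - A - V - Z - W: 26+15+21+19+16 = 97
The minimum is 88.
One optimal route: W → V → Z → A → Y → W (or its reverse).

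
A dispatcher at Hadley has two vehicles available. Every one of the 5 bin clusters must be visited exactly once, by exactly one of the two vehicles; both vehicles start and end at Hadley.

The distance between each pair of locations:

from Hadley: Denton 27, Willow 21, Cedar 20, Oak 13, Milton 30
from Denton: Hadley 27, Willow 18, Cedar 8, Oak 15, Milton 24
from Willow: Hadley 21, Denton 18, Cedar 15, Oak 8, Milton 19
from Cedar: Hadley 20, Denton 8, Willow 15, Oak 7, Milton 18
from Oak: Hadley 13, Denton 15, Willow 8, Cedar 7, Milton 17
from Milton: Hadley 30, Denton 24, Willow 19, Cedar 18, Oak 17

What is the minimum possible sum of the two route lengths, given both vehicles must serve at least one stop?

Try each way of splitting the stops between the two vehicles (each non-empty) and, for each split, find the best tour for each vehicle:
  {Denton} + {Willow, Cedar, Oak, Milton}: 54 + 78 = 132
  {Willow} + {Denton, Cedar, Oak, Milton}: 42 + 82 = 124
  {Denton, Willow} + {Cedar, Oak, Milton}: 66 + 68 = 134
  {Cedar} + {Denton, Willow, Oak, Milton}: 40 + 91 = 131
  {Denton, Cedar} + {Willow, Oak, Milton}: 55 + 70 = 125
  {Willow, Cedar} + {Denton, Oak, Milton}: 56 + 81 = 137
  … (15 splits in total)
  {Oak} + {Denton, Willow, Cedar, Milton}: 26 + 92 = 118  ← best
Best: vehicle 1 Hadley → Oak → Hadley = 26; vehicle 2 Hadley → Willow → Milton → Denton → Cedar → Hadley = 92; combined 118.

118 — the smallest possible combined total.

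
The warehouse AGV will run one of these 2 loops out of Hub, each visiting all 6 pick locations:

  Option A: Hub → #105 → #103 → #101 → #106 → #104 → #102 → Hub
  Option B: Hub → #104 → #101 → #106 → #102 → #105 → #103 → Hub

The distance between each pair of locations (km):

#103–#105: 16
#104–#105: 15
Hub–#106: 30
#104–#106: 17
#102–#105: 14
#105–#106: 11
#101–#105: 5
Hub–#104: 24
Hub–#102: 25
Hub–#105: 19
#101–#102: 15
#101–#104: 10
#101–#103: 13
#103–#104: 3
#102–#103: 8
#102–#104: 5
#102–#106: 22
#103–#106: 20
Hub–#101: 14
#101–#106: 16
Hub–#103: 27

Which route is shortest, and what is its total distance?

Shortest is Option A, total 111 km.

Option A: 19 + 16 + 13 + 16 + 17 + 5 + 25 = 111
Option B: 24 + 10 + 16 + 22 + 14 + 16 + 27 = 129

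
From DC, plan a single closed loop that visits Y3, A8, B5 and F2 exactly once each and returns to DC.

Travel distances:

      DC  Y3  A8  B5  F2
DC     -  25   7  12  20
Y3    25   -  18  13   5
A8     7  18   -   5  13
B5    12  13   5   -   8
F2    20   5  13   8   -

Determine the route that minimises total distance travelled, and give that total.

There are 12 distinct closed tours to check (reversals are equivalent).
DC → Y3 → A8 → B5 → F2 → DC: 25+18+5+8+20 = 76
DC → Y3 → A8 → F2 → B5 → DC: 25+18+13+8+12 = 76
DC → Y3 → B5 → A8 → F2 → DC: 25+13+5+13+20 = 76
DC → Y3 → B5 → F2 → A8 → DC: 25+13+8+13+7 = 66
DC → Y3 → F2 → A8 → B5 → DC: 25+5+13+5+12 = 60
DC → Y3 → F2 → B5 → A8 → DC: 25+5+8+5+7 = 50
DC → A8 → Y3 → B5 → F2 → DC: 7+18+13+8+20 = 66
DC → A8 → Y3 → F2 → B5 → DC: 7+18+5+8+12 = 50
DC → A8 → B5 → Y3 → F2 → DC: 7+5+13+5+20 = 50
DC → A8 → F2 → Y3 → B5 → DC: 7+13+5+13+12 = 50
DC → B5 → Y3 → A8 → F2 → DC: 12+13+18+13+20 = 76
DC → B5 → A8 → Y3 → F2 → DC: 12+5+18+5+20 = 60
The minimum is 50.
One optimal route: DC → Y3 → F2 → B5 → A8 → DC (or its reverse).

Shortest round trip = 50.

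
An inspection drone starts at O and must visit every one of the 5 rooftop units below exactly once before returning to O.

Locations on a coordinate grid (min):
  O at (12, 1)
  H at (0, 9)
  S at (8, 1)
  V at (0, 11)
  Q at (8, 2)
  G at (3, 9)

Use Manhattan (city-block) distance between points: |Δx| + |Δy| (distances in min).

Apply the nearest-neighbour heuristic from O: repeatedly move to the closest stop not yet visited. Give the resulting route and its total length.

Total distance 44 min via the nearest-neighbour route O → S → Q → G → H → V → O.

At O the remaining stops are S 4, Q 5, G 17, H 20, V 22; go to S.
At S the remaining stops are Q 1, G 13, H 16, V 18; go to Q.
At Q the remaining stops are G 12, H 15, V 17; go to G.
At G the remaining stops are H 3, V 5; go to H.
At H the remaining stops are V 2; go to V.
Return V→O: 22.
Total = 4 + 1 + 12 + 3 + 2 + 22 = 44.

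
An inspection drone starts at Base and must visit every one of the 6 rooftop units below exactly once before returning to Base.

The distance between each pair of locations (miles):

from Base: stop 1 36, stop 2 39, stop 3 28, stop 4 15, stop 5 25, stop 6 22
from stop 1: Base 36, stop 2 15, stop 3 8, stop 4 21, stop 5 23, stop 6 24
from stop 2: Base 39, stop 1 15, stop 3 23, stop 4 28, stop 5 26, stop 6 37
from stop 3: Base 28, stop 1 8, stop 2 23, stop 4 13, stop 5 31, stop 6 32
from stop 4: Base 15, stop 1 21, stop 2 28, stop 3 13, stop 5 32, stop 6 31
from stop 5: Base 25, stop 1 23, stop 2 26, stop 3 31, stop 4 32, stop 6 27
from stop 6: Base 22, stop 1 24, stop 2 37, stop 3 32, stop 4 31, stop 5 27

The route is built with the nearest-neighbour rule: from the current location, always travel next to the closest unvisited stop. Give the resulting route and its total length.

At Base the remaining stops are stop 4 15, stop 6 22, stop 5 25, stop 3 28, stop 1 36, stop 2 39; go to stop 4.
At stop 4 the remaining stops are stop 3 13, stop 1 21, stop 2 28, stop 6 31, stop 5 32; go to stop 3.
At stop 3 the remaining stops are stop 1 8, stop 2 23, stop 5 31, stop 6 32; go to stop 1.
At stop 1 the remaining stops are stop 2 15, stop 5 23, stop 6 24; go to stop 2.
At stop 2 the remaining stops are stop 5 26, stop 6 37; go to stop 5.
At stop 5 the remaining stops are stop 6 27; go to stop 6.
Return stop 6→Base: 22.
Total = 15 + 13 + 8 + 15 + 26 + 27 + 22 = 126.

Nearest-neighbour total = 126 miles; route Base → stop 4 → stop 3 → stop 1 → stop 2 → stop 5 → stop 6 → Base.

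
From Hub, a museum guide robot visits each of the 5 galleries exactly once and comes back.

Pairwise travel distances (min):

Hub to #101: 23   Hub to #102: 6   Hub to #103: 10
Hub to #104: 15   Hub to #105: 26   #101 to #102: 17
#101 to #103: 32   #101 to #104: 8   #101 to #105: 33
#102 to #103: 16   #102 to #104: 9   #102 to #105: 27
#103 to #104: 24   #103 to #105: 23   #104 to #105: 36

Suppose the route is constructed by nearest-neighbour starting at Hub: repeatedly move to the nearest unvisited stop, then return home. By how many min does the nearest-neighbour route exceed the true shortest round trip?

15 min longer than the optimal tour.

Hub: #102=6, #103=10, #104=15, #101=23, #105=26 ⇒ #102
#102: #104=9, #103=16, #101=17, #105=27 ⇒ #104
#104: #101=8, #103=24, #105=36 ⇒ #101
#101: #103=32, #105=33 ⇒ #103
#103: #105=23 ⇒ #105
NN route Hub → #102 → #104 → #101 → #103 → #105 → Hub costs 104.
Optimal: Hub → #102 → #104 → #101 → #105 → #103 → Hub costs 89 (by enumerating all 60 distinct tours).
Excess = 104 − 89 = 15.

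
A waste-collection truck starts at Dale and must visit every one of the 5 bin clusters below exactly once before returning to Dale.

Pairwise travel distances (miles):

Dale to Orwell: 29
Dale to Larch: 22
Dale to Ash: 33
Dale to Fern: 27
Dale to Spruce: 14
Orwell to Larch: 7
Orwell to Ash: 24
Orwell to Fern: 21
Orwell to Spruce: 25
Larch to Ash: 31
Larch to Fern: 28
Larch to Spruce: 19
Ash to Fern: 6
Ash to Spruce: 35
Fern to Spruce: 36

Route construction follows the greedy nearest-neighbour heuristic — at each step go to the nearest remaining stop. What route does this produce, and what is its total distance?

At Dale the remaining stops are Spruce 14, Larch 22, Fern 27, Orwell 29, Ash 33; go to Spruce.
At Spruce the remaining stops are Larch 19, Orwell 25, Ash 35, Fern 36; go to Larch.
At Larch the remaining stops are Orwell 7, Fern 28, Ash 31; go to Orwell.
At Orwell the remaining stops are Fern 21, Ash 24; go to Fern.
At Fern the remaining stops are Ash 6; go to Ash.
Return Ash→Dale: 33.
Total = 14 + 19 + 7 + 21 + 6 + 33 = 100.

Nearest-neighbour total = 100 miles; route Dale → Spruce → Larch → Orwell → Fern → Ash → Dale.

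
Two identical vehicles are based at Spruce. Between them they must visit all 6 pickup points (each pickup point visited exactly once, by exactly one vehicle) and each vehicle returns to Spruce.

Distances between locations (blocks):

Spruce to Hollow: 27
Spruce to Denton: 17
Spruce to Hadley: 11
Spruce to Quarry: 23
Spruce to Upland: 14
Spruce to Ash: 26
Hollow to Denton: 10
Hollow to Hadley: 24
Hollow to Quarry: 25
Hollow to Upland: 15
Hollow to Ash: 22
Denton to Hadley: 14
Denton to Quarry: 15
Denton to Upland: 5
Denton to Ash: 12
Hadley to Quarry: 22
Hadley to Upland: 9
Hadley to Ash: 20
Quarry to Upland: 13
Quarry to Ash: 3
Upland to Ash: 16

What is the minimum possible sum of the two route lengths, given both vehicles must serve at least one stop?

Minimum combined distance: 99 blocks.

Try each way of splitting the stops between the two vehicles (each non-empty) and, for each split, find the best tour for each vehicle:
  {Hollow} + {Denton, Hadley, Quarry, Upland, Ash}: 54 + 63 = 117
  {Denton} + {Hollow, Hadley, Quarry, Upland, Ash}: 34 + 83 = 117
  {Hollow, Denton} + {Hadley, Quarry, Upland, Ash}: 54 + 61 = 115
  {Hadley} + {Hollow, Denton, Quarry, Upland, Ash}: 22 + 77 = 99
  {Hollow, Hadley} + {Denton, Quarry, Upland, Ash}: 62 + 57 = 119
  {Denton, Hadley} + {Hollow, Quarry, Upland, Ash}: 42 + 77 = 119
  … (31 splits in total)
Best: vehicle 1 Spruce → Hadley → Spruce = 22; vehicle 2 Spruce → Quarry → Ash → Hollow → Denton → Upland → Spruce = 77; combined 99.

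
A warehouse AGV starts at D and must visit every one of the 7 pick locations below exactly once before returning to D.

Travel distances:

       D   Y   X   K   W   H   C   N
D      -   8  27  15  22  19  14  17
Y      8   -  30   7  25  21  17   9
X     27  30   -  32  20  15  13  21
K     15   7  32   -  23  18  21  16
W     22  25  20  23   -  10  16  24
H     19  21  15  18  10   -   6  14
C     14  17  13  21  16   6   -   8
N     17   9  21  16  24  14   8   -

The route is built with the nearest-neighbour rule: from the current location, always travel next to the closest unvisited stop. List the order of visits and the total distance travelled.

At D the remaining stops are Y 8, C 14, K 15, N 17, H 19, W 22, X 27; go to Y.
At Y the remaining stops are K 7, N 9, C 17, H 21, W 25, X 30; go to K.
At K the remaining stops are N 16, H 18, C 21, W 23, X 32; go to N.
At N the remaining stops are C 8, H 14, X 21, W 24; go to C.
At C the remaining stops are H 6, X 13, W 16; go to H.
At H the remaining stops are W 10, X 15; go to W.
At W the remaining stops are X 20; go to X.
Return X→D: 27.
Total = 8 + 7 + 16 + 8 + 6 + 10 + 20 + 27 = 102.

102 along D → Y → K → N → C → H → W → X → D.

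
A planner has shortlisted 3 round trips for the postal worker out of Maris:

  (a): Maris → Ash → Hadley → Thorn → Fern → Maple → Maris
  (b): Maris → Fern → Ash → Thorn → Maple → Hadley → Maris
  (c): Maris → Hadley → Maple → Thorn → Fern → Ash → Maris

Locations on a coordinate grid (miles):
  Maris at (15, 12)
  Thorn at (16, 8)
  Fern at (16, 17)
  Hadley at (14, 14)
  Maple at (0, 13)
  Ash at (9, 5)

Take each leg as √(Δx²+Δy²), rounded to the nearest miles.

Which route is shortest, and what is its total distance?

60 miles — (b) is the shortest.

(a): 9 + 10 + 6 + 9 + 16 + 15 = 65
(b): 5 + 14 + 8 + 17 + 14 + 2 = 60
(c): 2 + 14 + 17 + 9 + 14 + 9 = 65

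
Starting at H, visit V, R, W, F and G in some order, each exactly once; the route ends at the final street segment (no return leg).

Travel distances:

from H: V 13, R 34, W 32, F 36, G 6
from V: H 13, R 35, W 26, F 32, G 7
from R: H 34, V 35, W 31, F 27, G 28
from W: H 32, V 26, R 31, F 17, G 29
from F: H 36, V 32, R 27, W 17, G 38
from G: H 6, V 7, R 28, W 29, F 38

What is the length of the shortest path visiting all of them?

There are 5! = 120 possible orderings.
H→V→R→W→F→G: 13+35+31+17+38 = 134
H→V→R→W→G→F: 13+35+31+29+38 = 146
H→V→R→F→W→G: 13+35+27+17+29 = 121
H→V→R→F→G→W: 13+35+27+38+29 = 142
H→V→R→G→W→F: 13+35+28+29+17 = 122
H→V→R→G→F→W: 13+35+28+38+17 = 131
H→V→W→R→F→G: 13+26+31+27+38 = 135
H→V→W→R→G→F: 13+26+31+28+38 = 136
H→V→W→F→R→G: 13+26+17+27+28 = 111
H→V→W→F→G→R: 13+26+17+38+28 = 122
H→V→W→G→R→F: 13+26+29+28+27 = 123
H→V→W→G→F→R: 13+26+29+38+27 = 133
H→V→F→R→W→G: 13+32+27+31+29 = 132
H→V→F→R→G→W: 13+32+27+28+29 = 129
… (106 more)
H→G→V→W→F→R: 6+7+26+17+27 = 83  ← best
The minimum is 83.
One shortest path: H → G → V → W → F → R.

83 — the minimum one-way total.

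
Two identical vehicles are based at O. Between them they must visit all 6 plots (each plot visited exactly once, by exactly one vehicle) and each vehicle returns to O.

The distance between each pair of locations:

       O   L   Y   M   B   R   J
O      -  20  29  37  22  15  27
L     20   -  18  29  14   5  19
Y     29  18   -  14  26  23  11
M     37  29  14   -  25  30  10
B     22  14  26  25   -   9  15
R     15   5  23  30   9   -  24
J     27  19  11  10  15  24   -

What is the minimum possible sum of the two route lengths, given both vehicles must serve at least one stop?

Check every non-empty split of the stops between the two vehicles; for each half take its own optimal tour:
  {L} + {Y, M, B, R, J}: 40 + 92 = 132
  {Y} + {L, M, B, R, J}: 58 + 96 = 154
  {L, Y} + {M, B, R, J}: 67 + 86 = 153
  {M} + {L, Y, B, R, J}: 74 + 86 = 160
  {L, M} + {Y, B, R, J}: 86 + 79 = 165
  {Y, M} + {L, B, R, J}: 80 + 76 = 156
  … (31 splits in total)
  {R} + {L, Y, M, B, J}: 30 + 99 = 129  ← best
Best: vehicle 1 O → R → O = 30; vehicle 2 O → L → Y → M → J → B → O = 99; combined 129.

129 — the smallest possible combined total.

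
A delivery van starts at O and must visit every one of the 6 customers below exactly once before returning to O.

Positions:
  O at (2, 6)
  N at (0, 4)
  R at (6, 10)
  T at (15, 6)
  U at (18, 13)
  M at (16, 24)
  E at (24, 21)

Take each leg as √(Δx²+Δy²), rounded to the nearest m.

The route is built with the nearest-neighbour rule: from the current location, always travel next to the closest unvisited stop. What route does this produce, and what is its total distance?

From O: distances to unvisited — N=3, R=6, T=13, U=17, M=23, E=27. Nearest is N (3).
From N: distances to unvisited — R=8, T=15, U=20, M=26, E=29. Nearest is R (8).
From R: distances to unvisited — T=10, U=12, M=17, E=21. Nearest is T (10).
From T: distances to unvisited — U=8, E=17, M=18. Nearest is U (8).
From U: distances to unvisited — E=10, M=11. Nearest is E (10).
From E: distances to unvisited — M=9. Nearest is M (9).
Return M→O: 23.
Total = 3 + 8 + 10 + 8 + 10 + 9 + 23 = 71.

Total distance 71 m via the nearest-neighbour route O → N → R → T → U → E → M → O.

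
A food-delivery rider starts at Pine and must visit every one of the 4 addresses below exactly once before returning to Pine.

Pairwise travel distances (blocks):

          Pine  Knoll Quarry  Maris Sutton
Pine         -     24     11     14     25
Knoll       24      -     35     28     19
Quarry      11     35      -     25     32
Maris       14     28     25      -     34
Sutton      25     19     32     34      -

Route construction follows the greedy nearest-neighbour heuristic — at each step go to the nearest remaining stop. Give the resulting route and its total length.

At Pine the remaining stops are Quarry 11, Maris 14, Knoll 24, Sutton 25; go to Quarry.
At Quarry the remaining stops are Maris 25, Sutton 32, Knoll 35; go to Maris.
At Maris the remaining stops are Knoll 28, Sutton 34; go to Knoll.
At Knoll the remaining stops are Sutton 19; go to Sutton.
Return Sutton→Pine: 25.
Total = 11 + 25 + 28 + 19 + 25 = 108.

Nearest-neighbour total = 108 blocks; route Pine → Quarry → Maris → Knoll → Sutton → Pine.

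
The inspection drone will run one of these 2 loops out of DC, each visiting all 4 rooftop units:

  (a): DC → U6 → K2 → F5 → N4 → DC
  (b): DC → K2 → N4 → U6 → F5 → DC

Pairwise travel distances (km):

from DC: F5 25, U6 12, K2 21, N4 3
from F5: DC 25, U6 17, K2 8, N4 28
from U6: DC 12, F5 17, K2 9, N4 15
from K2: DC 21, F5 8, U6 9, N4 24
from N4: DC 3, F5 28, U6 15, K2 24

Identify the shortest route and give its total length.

(a): 12 + 9 + 8 + 28 + 3 = 60
(b): 21 + 24 + 15 + 17 + 25 = 102

60 km — (a) is the shortest.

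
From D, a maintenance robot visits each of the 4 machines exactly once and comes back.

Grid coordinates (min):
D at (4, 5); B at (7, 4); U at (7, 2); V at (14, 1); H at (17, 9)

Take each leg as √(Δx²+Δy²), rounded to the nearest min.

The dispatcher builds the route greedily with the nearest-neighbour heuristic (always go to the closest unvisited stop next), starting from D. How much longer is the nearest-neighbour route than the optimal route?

D: B=3, U=4, V=11, H=14 ⇒ B
B: U=2, V=8, H=11 ⇒ U
U: V=7, H=12 ⇒ V
V: H=9 ⇒ H
NN route D → B → U → V → H → D costs 35.
Optimal: D → B → H → V → U → D costs 34 (by enumerating all 12 distinct tours).
Excess = 35 − 34 = 1.

The nearest-neighbour route is 1 min longer than optimal.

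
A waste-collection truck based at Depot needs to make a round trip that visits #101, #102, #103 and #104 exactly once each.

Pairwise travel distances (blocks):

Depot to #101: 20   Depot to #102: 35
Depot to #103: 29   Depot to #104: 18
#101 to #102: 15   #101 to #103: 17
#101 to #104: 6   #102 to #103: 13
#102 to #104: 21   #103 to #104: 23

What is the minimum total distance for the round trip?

With 4 stops there are 4!/2 = 12 distinct round trips (a route and its reverse cost the same).
Depot→#101→#102→#103→#104→Depot: 20+15+13+23+18 = 89
Depot→#101→#102→#104→#103→Depot: 20+15+21+23+29 = 108
Depot→#101→#103→#102→#104→Depot: 20+17+13+21+18 = 89
Depot→#101→#103→#104→#102→Depot: 20+17+23+21+35 = 116
Depot→#101→#104→#102→#103→Depot: 20+6+21+13+29 = 89
Depot→#101→#104→#103→#102→Depot: 20+6+23+13+35 = 97
Depot→#102→#101→#103→#104→Depot: 35+15+17+23+18 = 108
Depot→#102→#101→#104→#103→Depot: 35+15+6+23+29 = 108
Depot→#102→#103→#101→#104→Depot: 35+13+17+6+18 = 89
Depot→#102→#104→#101→#103→Depot: 35+21+6+17+29 = 108
Depot→#103→#101→#102→#104→Depot: 29+17+15+21+18 = 100
Depot→#103→#102→#101→#104→Depot: 29+13+15+6+18 = 81
The minimum is 81.
One optimal route: Depot → #103 → #102 → #101 → #104 → Depot (or its reverse).

Shortest round trip = 81 blocks.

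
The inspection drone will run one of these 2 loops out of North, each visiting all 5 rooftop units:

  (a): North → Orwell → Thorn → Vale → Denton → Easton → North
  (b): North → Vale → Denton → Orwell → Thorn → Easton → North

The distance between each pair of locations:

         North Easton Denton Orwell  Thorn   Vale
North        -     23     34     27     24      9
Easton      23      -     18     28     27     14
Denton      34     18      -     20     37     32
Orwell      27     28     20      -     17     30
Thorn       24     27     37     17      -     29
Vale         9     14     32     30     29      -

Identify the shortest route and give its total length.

128 — (b) is the shortest.

(a): 27 + 17 + 29 + 32 + 18 + 23 = 146
(b): 9 + 32 + 20 + 17 + 27 + 23 = 128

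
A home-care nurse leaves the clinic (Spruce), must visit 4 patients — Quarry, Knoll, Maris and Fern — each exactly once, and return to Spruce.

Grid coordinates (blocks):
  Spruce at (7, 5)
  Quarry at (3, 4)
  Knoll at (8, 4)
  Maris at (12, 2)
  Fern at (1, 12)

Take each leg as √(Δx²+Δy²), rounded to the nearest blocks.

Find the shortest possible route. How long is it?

With 4 stops there are 4!/2 = 12 distinct round trips (a route and its reverse cost the same).
Spruce-Quarry-Knoll-Maris-Fern-Spruce: 4+5+4+15+9 = 37
Spruce-Quarry-Knoll-Fern-Maris-Spruce: 4+5+11+15+6 = 41
Spruce-Quarry-Maris-Knoll-Fern-Spruce: 4+9+4+11+9 = 37
Spruce-Quarry-Maris-Fern-Knoll-Spruce: 4+9+15+11+1 = 40
Spruce-Quarry-Fern-Knoll-Maris-Spruce: 4+8+11+4+6 = 33
Spruce-Quarry-Fern-Maris-Knoll-Spruce: 4+8+15+4+1 = 32
Spruce-Knoll-Quarry-Maris-Fern-Spruce: 1+5+9+15+9 = 39
Spruce-Knoll-Quarry-Fern-Maris-Spruce: 1+5+8+15+6 = 35
Spruce-Knoll-Maris-Quarry-Fern-Spruce: 1+4+9+8+9 = 31
Spruce-Knoll-Fern-Quarry-Maris-Spruce: 1+11+8+9+6 = 35
Spruce-Maris-Quarry-Knoll-Fern-Spruce: 6+9+5+11+9 = 40
Spruce-Maris-Knoll-Quarry-Fern-Spruce: 6+4+5+8+9 = 32
The minimum is 31.
One optimal route: Spruce → Knoll → Maris → Quarry → Fern → Spruce (or its reverse).

31 blocks — the shortest possible round trip.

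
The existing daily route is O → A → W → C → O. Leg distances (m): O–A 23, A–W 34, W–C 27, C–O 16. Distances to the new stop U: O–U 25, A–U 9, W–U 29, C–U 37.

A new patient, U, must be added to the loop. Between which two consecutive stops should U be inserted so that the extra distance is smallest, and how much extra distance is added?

Insertion cost between consecutive stops i–j is d(i,U) + d(U,j) − d(i,j):
  between O and A: 25 + 9 − 23 = 11
  between A and W: 9 + 29 − 34 = 4
  between W and C: 29 + 37 − 27 = 39
  between C and O: 37 + 25 − 16 = 46
Cheapest insertion is between A and W, adding 4.
New total = 100 + 4 = 104.

Minimum extra distance: 4 m, inserting U between A and W.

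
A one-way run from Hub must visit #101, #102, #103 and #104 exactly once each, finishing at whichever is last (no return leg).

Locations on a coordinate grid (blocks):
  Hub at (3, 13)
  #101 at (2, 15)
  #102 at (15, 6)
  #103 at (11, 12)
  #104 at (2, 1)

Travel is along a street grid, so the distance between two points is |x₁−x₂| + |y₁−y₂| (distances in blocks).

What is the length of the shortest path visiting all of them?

There are 4! = 24 possible orderings.
Hub - #101 - #102 - #103 - #104: 3+22+10+20 = 55
Hub - #101 - #102 - #104 - #103: 3+22+18+20 = 63
Hub - #101 - #103 - #102 - #104: 3+12+10+18 = 43
Hub - #101 - #103 - #104 - #102: 3+12+20+18 = 53
Hub - #101 - #104 - #102 - #103: 3+14+18+10 = 45
Hub - #101 - #104 - #103 - #102: 3+14+20+10 = 47
Hub - #102 - #101 - #103 - #104: 19+22+12+20 = 73
Hub - #102 - #101 - #104 - #103: 19+22+14+20 = 75
Hub - #102 - #103 - #101 - #104: 19+10+12+14 = 55
Hub - #102 - #103 - #104 - #101: 19+10+20+14 = 63
Hub - #102 - #104 - #101 - #103: 19+18+14+12 = 63
Hub - #102 - #104 - #103 - #101: 19+18+20+12 = 69
Hub - #103 - #101 - #102 - #104: 9+12+22+18 = 61
Hub - #103 - #101 - #104 - #102: 9+12+14+18 = 53
… (10 more)
The minimum is 43.
One shortest path: Hub → #101 → #103 → #102 → #104.

Shortest open route: 43 blocks.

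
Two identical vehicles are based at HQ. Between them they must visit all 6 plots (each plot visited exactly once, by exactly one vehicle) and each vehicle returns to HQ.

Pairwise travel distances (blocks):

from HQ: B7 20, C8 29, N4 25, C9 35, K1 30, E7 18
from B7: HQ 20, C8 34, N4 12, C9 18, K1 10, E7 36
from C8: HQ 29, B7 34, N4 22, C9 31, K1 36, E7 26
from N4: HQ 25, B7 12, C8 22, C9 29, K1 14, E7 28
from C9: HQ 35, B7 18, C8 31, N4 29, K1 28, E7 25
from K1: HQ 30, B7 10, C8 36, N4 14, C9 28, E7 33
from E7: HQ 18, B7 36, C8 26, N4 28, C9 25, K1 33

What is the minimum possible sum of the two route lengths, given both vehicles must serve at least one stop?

163 blocks — the smallest possible combined total.

Try each way of splitting the stops between the two vehicles (each non-empty) and, for each split, find the best tour for each vehicle:
  {B7} + {C8, N4, C9, K1, E7}: 40 + 136 = 176
  {C8} + {B7, N4, C9, K1, E7}: 58 + 110 = 168
  {B7, C8} + {N4, C9, K1, E7}: 83 + 110 = 193
  {N4} + {B7, C8, C9, K1, E7}: 50 + 133 = 183
  {B7, N4} + {C8, C9, K1, E7}: 57 + 133 = 190
  {C8, N4} + {B7, C9, K1, E7}: 76 + 101 = 177
  … (31 splits in total)
  {B7, C8, N4, C9, K1} + {E7}: 127 + 36 = 163  ← best
Best: vehicle 1 HQ → C8 → C9 → B7 → K1 → N4 → HQ = 127; vehicle 2 HQ → E7 → HQ = 36; combined 163.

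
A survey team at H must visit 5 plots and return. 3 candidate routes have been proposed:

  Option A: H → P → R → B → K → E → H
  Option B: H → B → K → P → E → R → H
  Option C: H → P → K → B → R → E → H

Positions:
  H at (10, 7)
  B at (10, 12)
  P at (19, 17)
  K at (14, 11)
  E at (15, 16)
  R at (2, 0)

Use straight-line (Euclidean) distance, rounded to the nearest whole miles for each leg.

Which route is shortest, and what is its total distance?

Option A: 13 + 24 + 14 + 4 + 5 + 10 = 70
Option B: 5 + 4 + 8 + 4 + 21 + 11 = 53
Option C: 13 + 8 + 4 + 14 + 21 + 10 = 70

53 miles — Option B is the shortest.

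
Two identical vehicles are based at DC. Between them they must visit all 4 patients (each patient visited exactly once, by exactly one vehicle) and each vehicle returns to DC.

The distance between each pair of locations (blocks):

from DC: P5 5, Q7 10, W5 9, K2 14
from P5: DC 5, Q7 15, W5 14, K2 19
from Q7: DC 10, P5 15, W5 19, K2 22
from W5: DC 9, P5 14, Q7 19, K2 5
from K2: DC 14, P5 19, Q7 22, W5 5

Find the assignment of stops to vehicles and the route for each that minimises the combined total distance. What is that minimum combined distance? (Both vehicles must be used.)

There are 2^3 − 1 = 7 ways to divide the 4 stops into two non-empty groups. For each, the best each vehicle can do is its own shortest tour through its group:
  {P5} + {Q7, W5, K2}: 10 + 46 = 56
  {Q7} + {P5, W5, K2}: 20 + 38 = 58
  {P5, Q7} + {W5, K2}: 30 + 28 = 58
  {W5} + {P5, Q7, K2}: 18 + 56 = 74
  {P5, W5} + {Q7, K2}: 28 + 46 = 74
  {Q7, W5} + {P5, K2}: 38 + 38 = 76
  … (7 splits in total)
Best: vehicle 1 DC → P5 → DC = 10; vehicle 2 DC → Q7 → K2 → W5 → DC = 46; combined 56.

Minimum combined distance: 56 blocks.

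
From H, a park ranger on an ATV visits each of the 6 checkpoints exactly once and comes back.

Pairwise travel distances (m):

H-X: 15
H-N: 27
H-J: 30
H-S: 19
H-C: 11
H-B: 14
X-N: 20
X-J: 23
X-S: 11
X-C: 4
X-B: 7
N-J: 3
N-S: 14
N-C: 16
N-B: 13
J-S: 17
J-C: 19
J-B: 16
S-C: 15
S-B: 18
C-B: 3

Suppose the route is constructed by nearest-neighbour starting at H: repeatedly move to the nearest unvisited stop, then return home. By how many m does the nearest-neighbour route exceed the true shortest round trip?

The nearest-neighbour route is 6 m longer than optimal.

H: C=11, B=14, X=15, S=19, N=27, J=30 ⇒ C
C: B=3, X=4, S=15, N=16, J=19 ⇒ B
B: X=7, N=13, J=16, S=18 ⇒ X
X: S=11, N=20, J=23 ⇒ S
S: N=14, J=17 ⇒ N
N: J=3 ⇒ J
NN route H → C → B → X → S → N → J → H costs 79.
Optimal: H → X → S → N → J → B → C → H costs 73 (by enumerating all 360 distinct tours).
Excess = 79 − 73 = 6.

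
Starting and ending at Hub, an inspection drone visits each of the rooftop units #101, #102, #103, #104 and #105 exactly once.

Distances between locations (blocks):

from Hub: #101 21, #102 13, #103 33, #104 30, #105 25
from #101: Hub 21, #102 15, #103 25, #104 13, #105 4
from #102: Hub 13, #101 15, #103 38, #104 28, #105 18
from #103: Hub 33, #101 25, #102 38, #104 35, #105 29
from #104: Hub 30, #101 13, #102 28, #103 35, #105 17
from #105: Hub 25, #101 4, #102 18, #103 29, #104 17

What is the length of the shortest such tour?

Hub → #101 → #102 → #103 → #104 → #105 → Hub: 21+15+38+35+17+25 = 151
Hub → #101 → #102 → #103 → #105 → #104 → Hub: 21+15+38+29+17+30 = 150
Hub → #101 → #102 → #104 → #103 → #105 → Hub: 21+15+28+35+29+25 = 153
Hub → #101 → #102 → #104 → #105 → #103 → Hub: 21+15+28+17+29+33 = 143
Hub → #101 → #102 → #105 → #103 → #104 → Hub: 21+15+18+29+35+30 = 148
Hub → #101 → #102 → #105 → #104 → #103 → Hub: 21+15+18+17+35+33 = 139
Hub → #101 → #103 → #102 → #104 → #105 → Hub: 21+25+38+28+17+25 = 154
Hub → #101 → #103 → #102 → #105 → #104 → Hub: 21+25+38+18+17+30 = 149
Hub → #101 → #103 → #104 → #102 → #105 → Hub: 21+25+35+28+18+25 = 152
Hub → #101 → #103 → #104 → #105 → #102 → Hub: 21+25+35+17+18+13 = 129
Hub → #101 → #103 → #105 → #102 → #104 → Hub: 21+25+29+18+28+30 = 151
Hub → #101 → #103 → #105 → #104 → #102 → Hub: 21+25+29+17+28+13 = 133
Hub → #101 → #104 → #102 → #103 → #105 → Hub: 21+13+28+38+29+25 = 154
Hub → #101 → #104 → #102 → #105 → #103 → Hub: 21+13+28+18+29+33 = 142
… (46 more)
Hub → #102 → #105 → #101 → #104 → #103 → Hub: 13+18+4+13+35+33 = 116  ← best
The minimum is 116.
One optimal route: Hub → #102 → #105 → #101 → #104 → #103 → Hub (or its reverse).

116 blocks — the shortest possible round trip.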